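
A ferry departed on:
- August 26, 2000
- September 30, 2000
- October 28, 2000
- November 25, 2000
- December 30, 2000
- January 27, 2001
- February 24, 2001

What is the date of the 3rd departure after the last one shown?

Every date is a Saturday; gaps 35, 28, 28, 35, 28, 28 days.
Each is the last Saturday of its month (at least one falls on the 29th or later, ruling out '4th Saturday').
Last Saturday of March 2001: March 31, 2001.
Last Saturday of April 2001: April 28, 2001.
May 2001 ends with Saturday May 26, 2001.

May 26, 2001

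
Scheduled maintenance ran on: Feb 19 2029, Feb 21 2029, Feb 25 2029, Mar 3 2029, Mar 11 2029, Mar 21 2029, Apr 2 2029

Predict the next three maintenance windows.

The spacing grows by 2 each time: 2, 4, 6, 8, 10, 12 days.
Next gap: 14 days. Apr 2 2029 + 14 days = Apr 16 2029.
Next gap: 16 days. Apr 16 2029 + 16 days = May 2 2029.
Next gap: 18 days. May 2 2029 + 18 days = May 20 2029.

Apr 16 2029, May 2 2029, May 20 2029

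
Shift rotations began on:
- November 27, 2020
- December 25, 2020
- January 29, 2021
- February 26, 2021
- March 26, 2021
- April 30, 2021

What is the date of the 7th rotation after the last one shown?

November 26, 2021

Every date is a Friday; gaps 28, 35, 28, 28, 35 days.
Each is the last Friday of its month (at least one falls on the 29th or later, ruling out '4th Friday').
May 2021 ends with Friday May 28, 2021.
June 2021 ends with Friday June 25, 2021.
Last Friday of July 2021: July 30, 2021.
Last Friday of August 2021: August 27, 2021.
September 2021 ends with Friday September 24, 2021.
Last Friday of October 2021: October 29, 2021.
Last Friday of November 2021: November 26, 2021.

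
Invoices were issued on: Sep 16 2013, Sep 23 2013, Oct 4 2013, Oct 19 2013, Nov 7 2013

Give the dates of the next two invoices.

Nov 30 2013, Dec 27 2013

Gaps: 7, 11, 15, 19 days — each gap is 4 larger than the previous one.
Next gap: 23 days. Nov 7 2013 + 23 days = Nov 30 2013.
Next gap: 27 days. Nov 30 2013 + 27 days = Dec 27 2013.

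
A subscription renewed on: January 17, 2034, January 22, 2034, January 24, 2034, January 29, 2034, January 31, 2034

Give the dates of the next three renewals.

The gap pattern 5, 2, 5, 2 repeats every 2 events.
These are the Tuesdays and Sundays of each week.
The following Sunday is February 5, 2034.
The following Tuesday is February 7, 2034.
The following Sunday is February 12, 2034.

February 5, 2034; February 7, 2034; February 12, 2034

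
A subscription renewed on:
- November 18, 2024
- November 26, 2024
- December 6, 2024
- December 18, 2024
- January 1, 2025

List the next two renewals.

Intervals are 8, 10, 12, 14 days — an arithmetic progression with common difference 2.
Next gap: 16 days. January 1, 2025 + 16 days = January 17, 2025.
Next gap: 18 days. January 17, 2025 + 18 days = February 4, 2025.

January 17, 2025; February 4, 2025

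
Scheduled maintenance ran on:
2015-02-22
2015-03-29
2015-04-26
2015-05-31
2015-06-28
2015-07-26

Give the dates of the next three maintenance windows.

2015-08-30, 2015-09-27, 2015-10-25

These are Sundays with 35, 28, 35, 28, 28-day gaps.
Each is the final Sunday of its month — 2015-03-29 is past the 28th, so '4th Sunday' doesn't fit.
August 2015 ends with Sunday 2015-08-30.
Last Sunday of September 2015: 2015-09-27.
October 2015 ends with Sunday 2015-10-25.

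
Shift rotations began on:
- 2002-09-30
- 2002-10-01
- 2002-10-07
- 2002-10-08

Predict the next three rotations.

2002-10-14, 2002-10-15, 2002-10-21

Every event lands on a Monday or Tuesday (gaps cycle 1, 6, 1).
So the schedule is: every Monday and Tuesday.
Next Monday: 2002-10-14.
The following Tuesday is 2002-10-15.
Next Monday: 2002-10-21.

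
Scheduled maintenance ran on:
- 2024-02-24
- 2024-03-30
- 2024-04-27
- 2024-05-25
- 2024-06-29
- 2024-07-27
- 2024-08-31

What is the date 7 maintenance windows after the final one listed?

Every date is a Saturday; gaps 35, 28, 28, 35, 28, 35 days.
Each is the last Saturday of its month (at least one falls on the 29th or later, ruling out '4th Saturday').
Last Saturday of September 2024: 2024-09-28.
October 2024 ends with Saturday 2024-10-26.
Last Saturday of November 2024: 2024-11-30.
Last Saturday of December 2024: 2024-12-28.
January 2025 ends with Saturday 2025-01-25.
Last Saturday of February 2025: 2025-02-22.
March 2025 ends with Saturday 2025-03-29.

2025-03-29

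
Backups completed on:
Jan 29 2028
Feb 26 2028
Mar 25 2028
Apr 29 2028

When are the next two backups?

May 27 2028, Jun 24 2028

All Saturdays; the gaps (28, 28, 35) vary with month length.
This is the last Saturday of each month.
Last Saturday of May 2028: May 27 2028.
Last Saturday of June 2028: Jun 24 2028.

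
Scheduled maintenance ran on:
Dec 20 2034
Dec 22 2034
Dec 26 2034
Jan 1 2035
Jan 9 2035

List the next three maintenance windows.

Intervals are 2, 4, 6, 8 days — an arithmetic progression with common difference 2.
Next gap: 10 days. Jan 9 2035 + 10 days = Jan 19 2035.
Next gap: 12 days. Jan 19 2035 + 12 days = Jan 31 2035.
Next gap: 14 days. Jan 31 2035 + 14 days = Feb 14 2035.

Jan 19 2035, Jan 31 2035, Feb 14 2035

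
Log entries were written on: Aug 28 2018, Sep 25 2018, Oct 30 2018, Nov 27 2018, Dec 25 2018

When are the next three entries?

Jan 29 2019, Feb 26 2019, Mar 26 2019

All Tuesdays; the gaps (28, 35, 28, 28) vary with month length.
This is the last Tuesday of each month.
Last Tuesday of January 2019: Jan 29 2019.
Last Tuesday of February 2019: Feb 26 2019.
March 2019 ends with Tuesday Mar 26 2019.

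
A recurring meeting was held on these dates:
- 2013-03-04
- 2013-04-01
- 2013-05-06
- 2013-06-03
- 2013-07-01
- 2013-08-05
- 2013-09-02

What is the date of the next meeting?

These are Mondays at 28- or 35-day spacing (28, 35, 28, 28, 35, 28).
The pattern: 1st Monday of the month.
1st Monday of October 2013: 2013-10-07.

2013-10-07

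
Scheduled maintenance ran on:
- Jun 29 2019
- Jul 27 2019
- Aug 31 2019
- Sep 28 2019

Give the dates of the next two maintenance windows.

Oct 26 2019, Nov 30 2019

Every date is a Saturday; gaps 28, 35, 28 days.
Each is the last Saturday of its month (at least one falls on the 29th or later, ruling out '4th Saturday').
Last Saturday of October 2019: Oct 26 2019.
Last Saturday of November 2019: Nov 30 2019.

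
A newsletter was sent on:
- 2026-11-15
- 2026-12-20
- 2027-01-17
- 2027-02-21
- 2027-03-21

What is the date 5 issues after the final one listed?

These are Sundays at 28- or 35-day spacing (35, 28, 35, 28).
The pattern: 3rd Sunday of the month.
3rd Sunday of April 2027: 2027-04-18.
3rd Sunday of May 2027: 2027-05-16.
June 2027 — 3rd Sunday is 2027-06-20.
3rd Sunday of July 2027: 2027-07-18.
3rd Sunday of August 2027: 2027-08-15.

2027-08-15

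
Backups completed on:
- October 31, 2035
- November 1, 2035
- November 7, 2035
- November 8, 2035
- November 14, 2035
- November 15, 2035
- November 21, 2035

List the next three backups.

Every event lands on a Wednesday or Thursday (gaps cycle 1, 6, 1, 6, 1, 6).
So the schedule is: every Wednesday and Thursday.
Next Thursday: November 22, 2035.
The following Wednesday is November 28, 2035.
Next Thursday: November 29, 2035.

November 22, 2035; November 28, 2035; November 29, 2035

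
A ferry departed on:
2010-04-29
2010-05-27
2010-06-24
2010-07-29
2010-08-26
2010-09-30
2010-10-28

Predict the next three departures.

2010-11-25, 2010-12-30, 2011-01-27

All Thursdays; the gaps (28, 28, 35, 28, 35, 28) vary with month length.
This is the last Thursday of each month.
November 2010 ends with Thursday 2010-11-25.
December 2010 ends with Thursday 2010-12-30.
January 2011 ends with Thursday 2011-01-27.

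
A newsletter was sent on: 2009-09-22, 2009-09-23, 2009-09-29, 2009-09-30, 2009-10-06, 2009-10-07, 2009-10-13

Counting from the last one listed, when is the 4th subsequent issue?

Every event lands on a Tuesday or Wednesday (gaps cycle 1, 6, 1, 6, 1, 6).
So the schedule is: every Tuesday and Wednesday.
Next Wednesday: 2009-10-14.
Next Tuesday: 2009-10-20.
The following Wednesday is 2009-10-21.
Next Tuesday: 2009-10-27.

2009-10-27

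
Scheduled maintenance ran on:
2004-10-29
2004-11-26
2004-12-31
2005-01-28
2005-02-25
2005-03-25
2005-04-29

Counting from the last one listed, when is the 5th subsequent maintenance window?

These are Fridays with 28, 35, 28, 28, 28, 35-day gaps.
Each is the final Friday of its month — 2004-10-29 is past the 28th, so '4th Friday' doesn't fit.
May 2005 ends with Friday 2005-05-27.
June 2005 ends with Friday 2005-06-24.
July 2005 ends with Friday 2005-07-29.
August 2005 ends with Friday 2005-08-26.
September 2005 ends with Friday 2005-09-30.

2005-09-30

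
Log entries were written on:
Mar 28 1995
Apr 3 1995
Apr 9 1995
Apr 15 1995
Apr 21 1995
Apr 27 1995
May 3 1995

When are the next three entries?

Gaps between consecutive events: 6, 6, 6, 6, 6, 6 days — a constant 6-day interval.
May 3 1995 + 6 days = May 9 1995.
May 9 1995 + 6 days = May 15 1995.
May 15 1995 + 6 days = May 21 1995.

May 9 1995, May 15 1995, May 21 1995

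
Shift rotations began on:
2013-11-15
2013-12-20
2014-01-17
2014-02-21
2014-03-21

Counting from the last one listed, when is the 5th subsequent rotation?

All dates are Fridays, 35, 28, 35, 28 days apart.
Specifically, the 3rd Friday of each month.
3rd Friday of April 2014: 2014-04-18.
May 2014 — 3rd Friday is 2014-05-16.
3rd Friday of June 2014: 2014-06-20.
3rd Friday of July 2014: 2014-07-18.
August 2014 — 3rd Friday is 2014-08-15.

2014-08-15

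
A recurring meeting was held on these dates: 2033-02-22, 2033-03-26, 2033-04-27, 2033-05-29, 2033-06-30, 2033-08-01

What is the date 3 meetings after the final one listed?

2033-11-05

The spacing is 32, 32, 32, 32, 32 days — always 32 days.
2033-08-01 + 32 days = 2033-09-02.
2033-09-02 + 32 days = 2033-10-04.
2033-10-04 + 32 days = 2033-11-05.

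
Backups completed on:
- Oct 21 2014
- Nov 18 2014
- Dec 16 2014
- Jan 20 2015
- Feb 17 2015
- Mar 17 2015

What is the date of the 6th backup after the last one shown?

Sep 15 2015

These are Tuesdays at 28- or 35-day spacing (28, 28, 35, 28, 28).
The pattern: 3rd Tuesday of the month.
3rd Tuesday of April 2015: Apr 21 2015.
3rd Tuesday of May 2015: May 19 2015.
3rd Tuesday of June 2015: Jun 16 2015.
July 2015 — 3rd Tuesday is Jul 21 2015.
3rd Tuesday of August 2015: Aug 18 2015.
3rd Tuesday of September 2015: Sep 15 2015.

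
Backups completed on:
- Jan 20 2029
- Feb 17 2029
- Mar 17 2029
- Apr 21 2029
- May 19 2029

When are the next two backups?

All dates are Saturdays, 28, 28, 35, 28 days apart.
Specifically, the 3rd Saturday of each month.
June 2029 — 3rd Saturday is Jun 16 2029.
July 2029 — 3rd Saturday is Jul 21 2029.

Jun 16 2029, Jul 21 2029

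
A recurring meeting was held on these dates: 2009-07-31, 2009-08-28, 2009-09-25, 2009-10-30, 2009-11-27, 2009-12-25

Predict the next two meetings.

All Fridays; the gaps (28, 28, 35, 28, 28) vary with month length.
This is the last Friday of each month.
January 2010 ends with Friday 2010-01-29.
February 2010 ends with Friday 2010-02-26.

2010-01-29, 2010-02-26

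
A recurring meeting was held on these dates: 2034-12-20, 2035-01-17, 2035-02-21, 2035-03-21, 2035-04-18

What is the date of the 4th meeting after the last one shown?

2035-08-15

All dates are Wednesdays, 28, 35, 28, 28 days apart.
Specifically, the 3rd Wednesday of each month.
May 2035 — 3rd Wednesday is 2035-05-16.
June 2035 — 3rd Wednesday is 2035-06-20.
July 2035 — 3rd Wednesday is 2035-07-18.
August 2035 — 3rd Wednesday is 2035-08-15.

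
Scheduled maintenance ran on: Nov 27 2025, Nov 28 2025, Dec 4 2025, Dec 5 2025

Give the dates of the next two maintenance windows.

The gap pattern 1, 6, 1 repeats every 2 events.
These are the Thursdays and Fridays of each week.
Next Thursday: Dec 11 2025.
The following Friday is Dec 12 2025.

Dec 11 2025, Dec 12 2025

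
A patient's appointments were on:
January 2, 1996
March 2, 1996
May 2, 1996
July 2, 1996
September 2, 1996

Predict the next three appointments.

Each date is the 2nd; the gaps (60, 61, 61, 62) track the month lengths.
The rule is the 2nd of every 2 months.
November 1996: November 2, 1996.
Next: January 1997 → January 2, 1997.
Next: March 1997 → March 2, 1997.

November 2, 1996; January 2, 1997; March 2, 1997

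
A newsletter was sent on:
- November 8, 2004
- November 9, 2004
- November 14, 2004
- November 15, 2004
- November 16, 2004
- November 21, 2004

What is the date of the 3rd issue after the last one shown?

The gap pattern 1, 5, 1, 1, 5 repeats every 3 events.
These are the Mondays, Tuesdays and Sundays of each week.
Next Monday: November 22, 2004.
The following Tuesday is November 23, 2004.
Next Sunday: November 28, 2004.

November 28, 2004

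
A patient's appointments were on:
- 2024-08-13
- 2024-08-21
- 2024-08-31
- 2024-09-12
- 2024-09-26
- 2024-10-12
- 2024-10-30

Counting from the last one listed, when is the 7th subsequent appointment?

The spacing grows by 2 each time: 8, 10, 12, 14, 16, 18 days.
Next gap: 20 days. 2024-10-30 + 20 days = 2024-11-19.
Next gap: 22 days. 2024-11-19 + 22 days = 2024-12-11.
Next gap: 24 days. 2024-12-11 + 24 days = 2025-01-04.
Next gap: 26 days. 2025-01-04 + 26 days = 2025-01-30.
Next gap: 28 days. 2025-01-30 + 28 days = 2025-02-27.
Next gap: 30 days. 2025-02-27 + 30 days = 2025-03-29.
Next gap: 32 days. 2025-03-29 + 32 days = 2025-04-30.

2025-04-30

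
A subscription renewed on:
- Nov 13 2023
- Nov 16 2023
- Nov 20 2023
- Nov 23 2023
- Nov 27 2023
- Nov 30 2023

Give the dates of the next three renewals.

Dec 4 2023, Dec 7 2023, Dec 11 2023

The gap pattern 3, 4, 3, 4, 3 repeats every 2 events.
These are the Mondays and Thursdays of each week.
Next Monday: Dec 4 2023.
Next Thursday: Dec 7 2023.
The following Monday is Dec 11 2023.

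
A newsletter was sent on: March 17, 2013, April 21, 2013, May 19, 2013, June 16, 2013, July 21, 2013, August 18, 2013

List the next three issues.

September 15, 2013; October 20, 2013; November 17, 2013

Gaps: 35, 28, 28, 35, 28 days — a mix of 28 and 35. Every date is a Sunday.
Each is the 3rd Sunday of its month.
September 2013 — 3rd Sunday is September 15, 2013.
3rd Sunday of October 2013: October 20, 2013.
November 2013 — 3rd Sunday is November 17, 2013.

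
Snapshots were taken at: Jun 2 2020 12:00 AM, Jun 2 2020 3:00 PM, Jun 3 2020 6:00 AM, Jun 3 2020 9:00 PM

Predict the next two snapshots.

Gaps: 15, 15, 15 hours — each event is 15 hours after the previous one.
Jun 3 2020 9:00 PM + 15 h = Jun 4 2020 12:00 PM.
Jun 4 2020 12:00 PM + 15 h = Jun 5 2020 3:00 AM.

Jun 4 2020 12:00 PM, Jun 5 2020 3:00 AM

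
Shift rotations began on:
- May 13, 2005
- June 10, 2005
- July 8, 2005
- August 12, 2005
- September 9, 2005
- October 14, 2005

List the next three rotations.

November 11, 2005; December 9, 2005; January 13, 2006

All dates are Fridays, 28, 28, 35, 28, 35 days apart.
Specifically, the 2nd Friday of each month.
November 2005 — 2nd Friday is November 11, 2005.
December 2005 — 2nd Friday is December 9, 2005.
2nd Friday of January 2006: January 13, 2006.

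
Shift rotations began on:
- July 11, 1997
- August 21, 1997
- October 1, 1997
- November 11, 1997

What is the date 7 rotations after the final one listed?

Every event comes 41 days after the last (41, 41, 41).
November 11, 1997 + 41 days = December 22, 1997.
December 22, 1997 + 41 days = February 1, 1998.
February 1, 1998 + 41 days = March 14, 1998.
March 14, 1998 + 41 days = April 24, 1998.
April 24, 1998 + 41 days = June 4, 1998.
June 4, 1998 + 41 days = July 15, 1998.
July 15, 1998 + 41 days = August 25, 1998.

August 25, 1998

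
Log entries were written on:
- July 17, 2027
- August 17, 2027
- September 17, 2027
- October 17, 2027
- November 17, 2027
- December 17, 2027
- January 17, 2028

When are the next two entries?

Gaps: 31, 31, 30, 31, 30, 31 days — not constant. Every event is on the 17th of the month.
Pattern: the 17th of each month.
February 2028: February 17, 2028.
March 2028: March 17, 2028.

February 17, 2028; March 17, 2028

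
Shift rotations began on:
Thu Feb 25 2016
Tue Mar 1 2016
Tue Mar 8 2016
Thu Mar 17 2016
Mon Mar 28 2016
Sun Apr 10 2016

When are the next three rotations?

The spacing grows by 2 each time: 5, 7, 9, 11, 13 days.
Next gap: 15 days. Sun Apr 10 2016 + 15 days = Mon Apr 25 2016.
Next gap: 17 days. Mon Apr 25 2016 + 17 days = Thu May 12 2016.
Next gap: 19 days. Thu May 12 2016 + 19 days = Tue May 31 2016.

Mon Apr 25 2016, Thu May 12 2016, Tue May 31 2016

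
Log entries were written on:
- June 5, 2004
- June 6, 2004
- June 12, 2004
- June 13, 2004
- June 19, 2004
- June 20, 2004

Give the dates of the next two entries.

Gaps: 1, 6, 1, 6, 1 days — not constant, but cyclic with period 2.
The events fall on every Saturday and Sunday.
The following Saturday is June 26, 2004.
Next Sunday: June 27, 2004.

June 26, 2004; June 27, 2004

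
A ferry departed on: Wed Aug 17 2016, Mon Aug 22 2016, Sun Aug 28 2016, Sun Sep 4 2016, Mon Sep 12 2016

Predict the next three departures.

Wed Sep 21 2016, Sat Oct 1 2016, Wed Oct 12 2016

Intervals are 5, 6, 7, 8 days — an arithmetic progression with common difference 1.
Next gap: 9 days. Mon Sep 12 2016 + 9 days = Wed Sep 21 2016.
Next gap: 10 days. Wed Sep 21 2016 + 10 days = Sat Oct 1 2016.
Next gap: 11 days. Sat Oct 1 2016 + 11 days = Wed Oct 12 2016.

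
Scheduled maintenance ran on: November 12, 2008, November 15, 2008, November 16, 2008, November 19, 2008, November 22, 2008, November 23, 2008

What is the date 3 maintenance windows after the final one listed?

Every event lands on a Wednesday or Saturday or Sunday (gaps cycle 3, 1, 3, 3, 1).
So the schedule is: every Wednesday, Saturday and Sunday.
The following Wednesday is November 26, 2008.
Next Saturday: November 29, 2008.
Next Sunday: November 30, 2008.

November 30, 2008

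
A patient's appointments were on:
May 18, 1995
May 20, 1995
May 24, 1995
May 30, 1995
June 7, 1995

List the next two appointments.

Gaps: 2, 4, 6, 8 days — each gap is 2 larger than the previous one.
Next gap: 10 days. June 7, 1995 + 10 days = June 17, 1995.
Next gap: 12 days. June 17, 1995 + 12 days = June 29, 1995.

June 17, 1995; June 29, 1995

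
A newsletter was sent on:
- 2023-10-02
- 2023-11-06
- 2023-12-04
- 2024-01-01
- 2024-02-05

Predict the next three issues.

2024-03-04, 2024-04-01, 2024-05-06

Gaps: 35, 28, 28, 35 days — a mix of 28 and 35. Every date is a Monday.
Each is the 1st Monday of its month.
1st Monday of March 2024: 2024-03-04.
April 2024 — 1st Monday is 2024-04-01.
May 2024 — 1st Monday is 2024-05-06.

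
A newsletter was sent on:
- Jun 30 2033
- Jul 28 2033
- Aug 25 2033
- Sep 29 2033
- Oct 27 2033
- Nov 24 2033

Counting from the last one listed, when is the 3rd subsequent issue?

All Thursdays; the gaps (28, 28, 35, 28, 28) vary with month length.
This is the last Thursday of each month.
Last Thursday of December 2033: Dec 29 2033.
Last Thursday of January 2034: Jan 26 2034.
February 2034 ends with Thursday Feb 23 2034.

Feb 23 2034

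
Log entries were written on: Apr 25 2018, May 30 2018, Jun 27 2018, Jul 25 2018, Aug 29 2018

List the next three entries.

Sep 26 2018, Oct 31 2018, Nov 28 2018

Every date is a Wednesday; gaps 35, 28, 28, 35 days.
Each is the last Wednesday of its month (at least one falls on the 29th or later, ruling out '4th Wednesday').
September 2018 ends with Wednesday Sep 26 2018.
October 2018 ends with Wednesday Oct 31 2018.
November 2018 ends with Wednesday Nov 28 2018.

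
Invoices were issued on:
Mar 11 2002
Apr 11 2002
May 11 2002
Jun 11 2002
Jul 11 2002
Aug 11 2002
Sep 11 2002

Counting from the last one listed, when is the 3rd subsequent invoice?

Dec 11 2002

Each date is the 11th; the gaps (31, 30, 31, 30, 31, 31) track the month lengths.
The rule is the 11th of each month.
October 2002: Oct 11 2002.
Next: November 2002 → Nov 11 2002.
Next: December 2002 → Dec 11 2002.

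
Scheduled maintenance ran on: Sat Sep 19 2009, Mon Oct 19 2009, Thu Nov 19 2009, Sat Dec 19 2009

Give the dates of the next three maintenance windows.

Tue Jan 19 2010, Fri Feb 19 2010, Fri Mar 19 2010

Each date is the 19th; the gaps (30, 31, 30) track the month lengths.
The rule is the 19th of each month.
Next: January 2010 → Tue Jan 19 2010.
February 2010: Fri Feb 19 2010.
March 2010: Fri Mar 19 2010.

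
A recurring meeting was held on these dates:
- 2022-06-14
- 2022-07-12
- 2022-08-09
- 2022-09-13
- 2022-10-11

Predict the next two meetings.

These are Tuesdays at 28- or 35-day spacing (28, 28, 35, 28).
The pattern: 2nd Tuesday of the month.
2nd Tuesday of November 2022: 2022-11-08.
December 2022 — 2nd Tuesday is 2022-12-13.

2022-11-08, 2022-12-13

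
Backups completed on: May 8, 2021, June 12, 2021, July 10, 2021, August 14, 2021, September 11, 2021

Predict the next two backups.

All dates are Saturdays, 35, 28, 35, 28 days apart.
Specifically, the 2nd Saturday of each month.
October 2021 — 2nd Saturday is October 9, 2021.
2nd Saturday of November 2021: November 13, 2021.

October 9, 2021; November 13, 2021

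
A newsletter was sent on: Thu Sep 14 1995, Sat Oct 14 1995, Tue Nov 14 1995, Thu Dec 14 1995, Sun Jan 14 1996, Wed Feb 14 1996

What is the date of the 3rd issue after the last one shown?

Gaps: 30, 31, 30, 31, 31 days — not constant. Every event is on the 14th of the month.
Pattern: the 14th of each month.
Next: March 1996 → Thu Mar 14 1996.
April 1996: Sun Apr 14 1996.
Next: May 1996 → Tue May 14 1996.

Tue May 14 1996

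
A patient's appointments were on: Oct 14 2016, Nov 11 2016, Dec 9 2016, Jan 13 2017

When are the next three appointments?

These are Fridays at 28- or 35-day spacing (28, 28, 35).
The pattern: 2nd Friday of the month.
February 2017 — 2nd Friday is Feb 10 2017.
March 2017 — 2nd Friday is Mar 10 2017.
2nd Friday of April 2017: Apr 14 2017.

Feb 10 2017, Mar 10 2017, Apr 14 2017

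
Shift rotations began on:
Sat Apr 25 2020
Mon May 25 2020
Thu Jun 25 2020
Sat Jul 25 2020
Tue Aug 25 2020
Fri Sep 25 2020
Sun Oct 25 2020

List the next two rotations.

Each date is the 25th; the gaps (30, 31, 30, 31, 31, 30) track the month lengths.
The rule is the 25th of each month.
Next: November 2020 → Wed Nov 25 2020.
December 2020: Fri Dec 25 2020.

Wed Nov 25 2020, Fri Dec 25 2020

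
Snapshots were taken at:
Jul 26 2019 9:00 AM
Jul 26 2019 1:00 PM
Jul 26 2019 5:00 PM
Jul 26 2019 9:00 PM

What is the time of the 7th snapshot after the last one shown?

The interval is a steady 4 hours (4, 4, 4).
Jul 26 2019 9:00 PM + 4 h = Jul 27 2019 1:00 AM.
Jul 27 2019 1:00 AM + 4 h = Jul 27 2019 5:00 AM.
Jul 27 2019 5:00 AM + 4 h = Jul 27 2019 9:00 AM.
Jul 27 2019 9:00 AM + 4 h = Jul 27 2019 1:00 PM.
Jul 27 2019 1:00 PM + 4 h = Jul 27 2019 5:00 PM.
Jul 27 2019 5:00 PM + 4 h = Jul 27 2019 9:00 PM.
Jul 27 2019 9:00 PM + 4 h = Jul 28 2019 1:00 AM.

Jul 28 2019 1:00 AM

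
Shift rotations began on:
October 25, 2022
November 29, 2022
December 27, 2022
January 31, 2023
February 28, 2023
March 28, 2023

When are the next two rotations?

April 25, 2023; May 30, 2023

All Tuesdays; the gaps (35, 28, 35, 28, 28) vary with month length.
This is the last Tuesday of each month.
April 2023 ends with Tuesday April 25, 2023.
Last Tuesday of May 2023: May 30, 2023.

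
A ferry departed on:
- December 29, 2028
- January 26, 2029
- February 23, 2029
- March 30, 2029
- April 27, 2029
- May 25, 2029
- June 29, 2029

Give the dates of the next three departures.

July 27, 2029; August 31, 2029; September 28, 2029

These are Fridays with 28, 28, 35, 28, 28, 35-day gaps.
Each is the final Friday of its month — December 29, 2028 is past the 28th, so '4th Friday' doesn't fit.
Last Friday of July 2029: July 27, 2029.
Last Friday of August 2029: August 31, 2029.
September 2029 ends with Friday September 28, 2029.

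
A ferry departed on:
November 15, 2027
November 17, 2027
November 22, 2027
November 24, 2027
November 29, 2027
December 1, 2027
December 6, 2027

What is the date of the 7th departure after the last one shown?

December 29, 2027

Gaps: 2, 5, 2, 5, 2, 5 days — not constant, but cyclic with period 2.
The events fall on every Monday and Wednesday.
Next Wednesday: December 8, 2027.
Next Monday: December 13, 2027.
The following Wednesday is December 15, 2027.
Next Monday: December 20, 2027.
The following Wednesday is December 22, 2027.
Next Monday: December 27, 2027.
Next Wednesday: December 29, 2027.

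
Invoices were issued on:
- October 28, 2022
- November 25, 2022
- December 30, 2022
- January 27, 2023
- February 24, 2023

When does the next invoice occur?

March 31, 2023

Every date is a Friday; gaps 28, 35, 28, 28 days.
Each is the last Friday of its month (at least one falls on the 29th or later, ruling out '4th Friday').
March 2023 ends with Friday March 31, 2023.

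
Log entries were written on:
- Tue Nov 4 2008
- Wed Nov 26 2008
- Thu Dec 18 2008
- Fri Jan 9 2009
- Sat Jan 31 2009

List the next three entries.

Gaps between consecutive events: 22, 22, 22, 22 days — a constant 22-day interval.
Sat Jan 31 2009 + 22 days = Sun Feb 22 2009.
Sun Feb 22 2009 + 22 days = Mon Mar 16 2009.
Mon Mar 16 2009 + 22 days = Tue Apr 7 2009.

Sun Feb 22 2009, Mon Mar 16 2009, Tue Apr 7 2009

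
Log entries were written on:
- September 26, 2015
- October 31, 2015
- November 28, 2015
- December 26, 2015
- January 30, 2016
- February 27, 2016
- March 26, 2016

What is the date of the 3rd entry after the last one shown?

These are Saturdays with 35, 28, 28, 35, 28, 28-day gaps.
Each is the final Saturday of its month — October 31, 2015 is past the 28th, so '4th Saturday' doesn't fit.
Last Saturday of April 2016: April 30, 2016.
May 2016 ends with Saturday May 28, 2016.
Last Saturday of June 2016: June 25, 2016.

June 25, 2016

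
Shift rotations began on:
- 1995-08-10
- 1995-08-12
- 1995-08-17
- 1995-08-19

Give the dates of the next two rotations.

Gaps: 2, 5, 2 days — not constant, but cyclic with period 2.
The events fall on every Thursday and Saturday.
Next Thursday: 1995-08-24.
Next Saturday: 1995-08-26.

1995-08-24, 1995-08-26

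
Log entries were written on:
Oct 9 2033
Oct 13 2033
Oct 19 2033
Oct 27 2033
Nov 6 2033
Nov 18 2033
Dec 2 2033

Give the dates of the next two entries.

Dec 18 2033, Jan 5 2034

Intervals are 4, 6, 8, 10, 12, 14 days — an arithmetic progression with common difference 2.
Next gap: 16 days. Dec 2 2033 + 16 days = Dec 18 2033.
Next gap: 18 days. Dec 18 2033 + 18 days = Jan 5 2034.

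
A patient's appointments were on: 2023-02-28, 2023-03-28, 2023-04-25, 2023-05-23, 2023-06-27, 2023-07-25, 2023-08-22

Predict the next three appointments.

Gaps: 28, 28, 28, 35, 28, 28 days — a mix of 28 and 35. Every date is a Tuesday.
Each is the 4th Tuesday of its month.
4th Tuesday of September 2023: 2023-09-26.
4th Tuesday of October 2023: 2023-10-24.
4th Tuesday of November 2023: 2023-11-28.

2023-09-26, 2023-10-24, 2023-11-28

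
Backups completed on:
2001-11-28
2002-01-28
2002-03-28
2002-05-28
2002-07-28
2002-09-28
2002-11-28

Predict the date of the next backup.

The day-of-month is always 28 (61, 59, 61, 61, 62, 61 days between events).
So this recurs on the 28th of every 2 months.
Next: January 2003 → 2003-01-28.

2003-01-28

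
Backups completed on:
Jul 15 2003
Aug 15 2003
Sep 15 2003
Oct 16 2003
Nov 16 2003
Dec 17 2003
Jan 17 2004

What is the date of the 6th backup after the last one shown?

The spacing is 31, 31, 31, 31, 31, 31 days — always 31 days.
Jan 17 2004 + 31 days = Feb 17 2004.
Feb 17 2004 + 31 days = Mar 19 2004.
Mar 19 2004 + 31 days = Apr 19 2004.
Apr 19 2004 + 31 days = May 20 2004.
May 20 2004 + 31 days = Jun 20 2004.
Jun 20 2004 + 31 days = Jul 21 2004.

Jul 21 2004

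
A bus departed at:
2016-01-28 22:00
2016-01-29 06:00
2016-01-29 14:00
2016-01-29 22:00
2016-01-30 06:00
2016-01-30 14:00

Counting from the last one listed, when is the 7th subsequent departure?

2016-02-01 22:00

The interval is a steady 8 hours (8, 8, 8, 8, 8).
2016-01-30 14:00 + 8 h = 2016-01-30 22:00.
2016-01-30 22:00 + 8 h = 2016-01-31 06:00.
2016-01-31 06:00 + 8 h = 2016-01-31 14:00.
2016-01-31 14:00 + 8 h = 2016-01-31 22:00.
2016-01-31 22:00 + 8 h = 2016-02-01 06:00.
2016-02-01 06:00 + 8 h = 2016-02-01 14:00.
2016-02-01 14:00 + 8 h = 2016-02-01 22:00.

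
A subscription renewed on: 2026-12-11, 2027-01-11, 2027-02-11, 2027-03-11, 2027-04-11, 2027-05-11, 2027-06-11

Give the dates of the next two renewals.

The day-of-month is always 11 (31, 31, 28, 31, 30, 31 days between events).
So this recurs on the 11th of each month.
July 2027: 2027-07-11.
August 2027: 2027-08-11.

2027-07-11, 2027-08-11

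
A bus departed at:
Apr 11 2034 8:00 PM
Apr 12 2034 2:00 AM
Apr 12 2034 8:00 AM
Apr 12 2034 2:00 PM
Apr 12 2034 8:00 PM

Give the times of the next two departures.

Gaps: 6, 6, 6, 6 hours — each event is 6 hours after the previous one.
Apr 12 2034 8:00 PM + 6 h = Apr 13 2034 2:00 AM.
Apr 13 2034 2:00 AM + 6 h = Apr 13 2034 8:00 AM.

Apr 13 2034 2:00 AM, Apr 13 2034 8:00 AM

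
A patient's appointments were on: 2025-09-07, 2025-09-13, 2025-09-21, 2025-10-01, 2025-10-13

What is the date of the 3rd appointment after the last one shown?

Intervals are 6, 8, 10, 12 days — an arithmetic progression with common difference 2.
Next gap: 14 days. 2025-10-13 + 14 days = 2025-10-27.
Next gap: 16 days. 2025-10-27 + 16 days = 2025-11-12.
Next gap: 18 days. 2025-11-12 + 18 days = 2025-11-30.

2025-11-30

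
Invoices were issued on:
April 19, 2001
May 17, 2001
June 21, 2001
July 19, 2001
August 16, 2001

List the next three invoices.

September 20, 2001; October 18, 2001; November 15, 2001

Gaps: 28, 35, 28, 28 days — a mix of 28 and 35. Every date is a Thursday.
Each is the 3rd Thursday of its month.
September 2001 — 3rd Thursday is September 20, 2001.
October 2001 — 3rd Thursday is October 18, 2001.
3rd Thursday of November 2001: November 15, 2001.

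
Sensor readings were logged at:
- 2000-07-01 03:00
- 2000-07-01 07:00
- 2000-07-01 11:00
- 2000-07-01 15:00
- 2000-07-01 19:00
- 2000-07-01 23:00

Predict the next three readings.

The interval is a steady 4 hours (4, 4, 4, 4, 4).
2000-07-01 23:00 + 4 h = 2000-07-02 03:00.
2000-07-02 03:00 + 4 h = 2000-07-02 07:00.
2000-07-02 07:00 + 4 h = 2000-07-02 11:00.

2000-07-02 03:00, 2000-07-02 07:00, 2000-07-02 11:00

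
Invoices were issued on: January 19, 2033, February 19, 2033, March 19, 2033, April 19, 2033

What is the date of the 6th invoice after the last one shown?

Each date is the 19th; the gaps (31, 28, 31) track the month lengths.
The rule is the 19th of each month.
May 2033: May 19, 2033.
Next: June 2033 → June 19, 2033.
July 2033: July 19, 2033.
August 2033: August 19, 2033.
Next: September 2033 → September 19, 2033.
October 2033: October 19, 2033.

October 19, 2033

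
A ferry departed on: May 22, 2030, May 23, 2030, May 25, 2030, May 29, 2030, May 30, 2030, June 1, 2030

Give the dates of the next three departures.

June 5, 2030; June 6, 2030; June 8, 2030

Every event lands on a Wednesday or Thursday or Saturday (gaps cycle 1, 2, 4, 1, 2).
So the schedule is: every Wednesday, Thursday and Saturday.
Next Wednesday: June 5, 2030.
The following Thursday is June 6, 2030.
The following Saturday is June 8, 2030.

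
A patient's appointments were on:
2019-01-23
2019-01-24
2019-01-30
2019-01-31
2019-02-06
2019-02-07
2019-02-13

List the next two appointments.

2019-02-14, 2019-02-20

The gap pattern 1, 6, 1, 6, 1, 6 repeats every 2 events.
These are the Wednesdays and Thursdays of each week.
The following Thursday is 2019-02-14.
Next Wednesday: 2019-02-20.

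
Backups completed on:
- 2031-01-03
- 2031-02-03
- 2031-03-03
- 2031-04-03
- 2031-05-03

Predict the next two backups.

Each date is the 3rd; the gaps (31, 28, 31, 30) track the month lengths.
The rule is the 3rd of each month.
Next: June 2031 → 2031-06-03.
July 2031: 2031-07-03.

2031-06-03, 2031-07-03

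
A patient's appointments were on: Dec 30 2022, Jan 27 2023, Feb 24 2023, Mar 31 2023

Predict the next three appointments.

Apr 28 2023, May 26 2023, Jun 30 2023

Every date is a Friday; gaps 28, 28, 35 days.
Each is the last Friday of its month (at least one falls on the 29th or later, ruling out '4th Friday').
April 2023 ends with Friday Apr 28 2023.
Last Friday of May 2023: May 26 2023.
Last Friday of June 2023: Jun 30 2023.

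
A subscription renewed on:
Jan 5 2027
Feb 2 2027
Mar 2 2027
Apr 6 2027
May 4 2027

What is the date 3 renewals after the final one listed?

Aug 3 2027

Gaps: 28, 28, 35, 28 days — a mix of 28 and 35. Every date is a Tuesday.
Each is the 1st Tuesday of its month.
June 2027 — 1st Tuesday is Jun 1 2027.
1st Tuesday of July 2027: Jul 6 2027.
August 2027 — 1st Tuesday is Aug 3 2027.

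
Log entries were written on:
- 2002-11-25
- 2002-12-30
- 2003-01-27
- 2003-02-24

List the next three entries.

2003-03-31, 2003-04-28, 2003-05-26

All Mondays; the gaps (35, 28, 28) vary with month length.
This is the last Monday of each month.
Last Monday of March 2003: 2003-03-31.
Last Monday of April 2003: 2003-04-28.
May 2003 ends with Monday 2003-05-26.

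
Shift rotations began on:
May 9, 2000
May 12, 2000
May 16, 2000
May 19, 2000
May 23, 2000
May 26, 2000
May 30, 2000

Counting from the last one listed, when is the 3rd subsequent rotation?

Every event lands on a Tuesday or Friday (gaps cycle 3, 4, 3, 4, 3, 4).
So the schedule is: every Tuesday and Friday.
The following Friday is June 2, 2000.
The following Tuesday is June 6, 2000.
The following Friday is June 9, 2000.

June 9, 2000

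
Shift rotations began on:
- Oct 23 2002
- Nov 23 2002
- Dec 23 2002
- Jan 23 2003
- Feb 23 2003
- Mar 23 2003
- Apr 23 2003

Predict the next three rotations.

Each date is the 23rd; the gaps (31, 30, 31, 31, 28, 31) track the month lengths.
The rule is the 23rd of each month.
Next: May 2003 → May 23 2003.
Next: June 2003 → Jun 23 2003.
Next: July 2003 → Jul 23 2003.

May 23 2003, Jun 23 2003, Jul 23 2003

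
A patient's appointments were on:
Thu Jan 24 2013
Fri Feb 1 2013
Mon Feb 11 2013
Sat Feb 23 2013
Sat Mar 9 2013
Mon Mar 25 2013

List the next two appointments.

Fri Apr 12 2013, Thu May 2 2013

Gaps: 8, 10, 12, 14, 16 days — each gap is 2 larger than the previous one.
Next gap: 18 days. Mon Mar 25 2013 + 18 days = Fri Apr 12 2013.
Next gap: 20 days. Fri Apr 12 2013 + 20 days = Thu May 2 2013.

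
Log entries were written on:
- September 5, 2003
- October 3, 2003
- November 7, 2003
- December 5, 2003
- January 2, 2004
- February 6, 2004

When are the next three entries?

These are Fridays at 28- or 35-day spacing (28, 35, 28, 28, 35).
The pattern: 1st Friday of the month.
1st Friday of March 2004: March 5, 2004.
1st Friday of April 2004: April 2, 2004.
May 2004 — 1st Friday is May 7, 2004.

March 5, 2004; April 2, 2004; May 7, 2004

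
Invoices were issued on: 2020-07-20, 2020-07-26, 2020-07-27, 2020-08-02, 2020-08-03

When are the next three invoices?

Gaps: 6, 1, 6, 1 days — not constant, but cyclic with period 2.
The events fall on every Monday and Sunday.
The following Sunday is 2020-08-09.
Next Monday: 2020-08-10.
Next Sunday: 2020-08-16.

2020-08-09, 2020-08-10, 2020-08-16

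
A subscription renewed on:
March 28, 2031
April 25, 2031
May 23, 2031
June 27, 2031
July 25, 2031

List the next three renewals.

Gaps: 28, 28, 35, 28 days — a mix of 28 and 35. Every date is a Friday.
Each is the 4th Friday of its month.
August 2031 — 4th Friday is August 22, 2031.
September 2031 — 4th Friday is September 26, 2031.
4th Friday of October 2031: October 24, 2031.

August 22, 2031; September 26, 2031; October 24, 2031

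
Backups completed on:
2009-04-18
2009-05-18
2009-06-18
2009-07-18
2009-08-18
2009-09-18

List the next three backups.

2009-10-18, 2009-11-18, 2009-12-18

Each date is the 18th; the gaps (30, 31, 30, 31, 31) track the month lengths.
The rule is the 18th of each month.
Next: October 2009 → 2009-10-18.
Next: November 2009 → 2009-11-18.
December 2009: 2009-12-18.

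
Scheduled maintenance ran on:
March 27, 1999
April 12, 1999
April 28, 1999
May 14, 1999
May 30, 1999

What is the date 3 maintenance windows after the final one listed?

Every event comes 16 days after the last (16, 16, 16, 16).
May 30, 1999 + 16 days = June 15, 1999.
June 15, 1999 + 16 days = July 1, 1999.
July 1, 1999 + 16 days = July 17, 1999.

July 17, 1999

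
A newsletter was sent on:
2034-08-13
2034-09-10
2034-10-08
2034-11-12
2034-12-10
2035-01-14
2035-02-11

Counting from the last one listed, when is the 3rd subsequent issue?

These are Sundays at 28- or 35-day spacing (28, 28, 35, 28, 35, 28).
The pattern: 2nd Sunday of the month.
2nd Sunday of March 2035: 2035-03-11.
2nd Sunday of April 2035: 2035-04-08.
2nd Sunday of May 2035: 2035-05-13.

2035-05-13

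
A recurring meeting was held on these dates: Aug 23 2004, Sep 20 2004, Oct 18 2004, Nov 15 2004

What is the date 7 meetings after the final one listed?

May 30 2005

Gaps between consecutive events: 28, 28, 28 days — a constant 28-day interval.
Nov 15 2004 + 28 days = Dec 13 2004.
Dec 13 2004 + 28 days = Jan 10 2005.
Jan 10 2005 + 28 days = Feb 7 2005.
Feb 7 2005 + 28 days = Mar 7 2005.
Mar 7 2005 + 28 days = Apr 4 2005.
Apr 4 2005 + 28 days = May 2 2005.
May 2 2005 + 28 days = May 30 2005.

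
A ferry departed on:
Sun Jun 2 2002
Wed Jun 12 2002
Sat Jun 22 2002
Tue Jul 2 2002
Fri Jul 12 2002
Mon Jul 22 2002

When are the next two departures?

Thu Aug 1 2002, Sun Aug 11 2002

The spacing is 10, 10, 10, 10, 10 days — always 10 days.
Mon Jul 22 2002 + 10 days = Thu Aug 1 2002.
Thu Aug 1 2002 + 10 days = Sun Aug 11 2002.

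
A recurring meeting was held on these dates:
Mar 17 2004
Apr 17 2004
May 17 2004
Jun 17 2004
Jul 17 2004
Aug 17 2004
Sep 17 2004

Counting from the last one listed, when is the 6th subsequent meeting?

Mar 17 2005

Each date is the 17th; the gaps (31, 30, 31, 30, 31, 31) track the month lengths.
The rule is the 17th of each month.
Next: October 2004 → Oct 17 2004.
November 2004: Nov 17 2004.
Next: December 2004 → Dec 17 2004.
Next: January 2005 → Jan 17 2005.
February 2005: Feb 17 2005.
Next: March 2005 → Mar 17 2005.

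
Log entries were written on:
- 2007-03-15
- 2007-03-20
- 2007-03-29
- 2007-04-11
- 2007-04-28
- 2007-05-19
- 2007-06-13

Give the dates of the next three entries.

Gaps: 5, 9, 13, 17, 21, 25 days — each gap is 4 larger than the previous one.
Next gap: 29 days. 2007-06-13 + 29 days = 2007-07-12.
Next gap: 33 days. 2007-07-12 + 33 days = 2007-08-14.
Next gap: 37 days. 2007-08-14 + 37 days = 2007-09-20.

2007-07-12, 2007-08-14, 2007-09-20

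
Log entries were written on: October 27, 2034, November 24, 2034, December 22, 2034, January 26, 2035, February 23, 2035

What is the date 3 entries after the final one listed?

All dates are Fridays, 28, 28, 35, 28 days apart.
Specifically, the 4th Friday of each month.
March 2035 — 4th Friday is March 23, 2035.
April 2035 — 4th Friday is April 27, 2035.
May 2035 — 4th Friday is May 25, 2035.

May 25, 2035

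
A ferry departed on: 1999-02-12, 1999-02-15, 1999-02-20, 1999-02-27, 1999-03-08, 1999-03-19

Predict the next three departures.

1999-04-01, 1999-04-16, 1999-05-03

The spacing grows by 2 each time: 3, 5, 7, 9, 11 days.
Next gap: 13 days. 1999-03-19 + 13 days = 1999-04-01.
Next gap: 15 days. 1999-04-01 + 15 days = 1999-04-16.
Next gap: 17 days. 1999-04-16 + 17 days = 1999-05-03.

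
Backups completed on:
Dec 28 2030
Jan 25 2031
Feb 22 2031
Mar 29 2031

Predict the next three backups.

These are Saturdays with 28, 28, 35-day gaps.
Each is the final Saturday of its month — Mar 29 2031 is past the 28th, so '4th Saturday' doesn't fit.
April 2031 ends with Saturday Apr 26 2031.
Last Saturday of May 2031: May 31 2031.
June 2031 ends with Saturday Jun 28 2031.

Apr 26 2031, May 31 2031, Jun 28 2031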